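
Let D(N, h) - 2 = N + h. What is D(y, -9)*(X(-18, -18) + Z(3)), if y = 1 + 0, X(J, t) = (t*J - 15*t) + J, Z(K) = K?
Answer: -3474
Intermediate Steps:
X(J, t) = J - 15*t + J*t (X(J, t) = (J*t - 15*t) + J = (-15*t + J*t) + J = J - 15*t + J*t)
y = 1
D(N, h) = 2 + N + h (D(N, h) = 2 + (N + h) = 2 + N + h)
D(y, -9)*(X(-18, -18) + Z(3)) = (2 + 1 - 9)*((-18 - 15*(-18) - 18*(-18)) + 3) = -6*((-18 + 270 + 324) + 3) = -6*(576 + 3) = -6*579 = -3474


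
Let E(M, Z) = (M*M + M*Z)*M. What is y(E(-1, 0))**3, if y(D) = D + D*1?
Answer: -8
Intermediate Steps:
E(M, Z) = M*(M**2 + M*Z) (E(M, Z) = (M**2 + M*Z)*M = M*(M**2 + M*Z))
y(D) = 2*D (y(D) = D + D = 2*D)
y(E(-1, 0))**3 = (2*((-1)**2*(-1 + 0)))**3 = (2*(1*(-1)))**3 = (2*(-1))**3 = (-2)**3 = -8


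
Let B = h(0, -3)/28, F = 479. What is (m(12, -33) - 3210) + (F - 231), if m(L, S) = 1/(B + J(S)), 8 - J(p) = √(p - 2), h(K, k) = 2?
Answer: -58139516/19629 + 196*I*√35/19629 ≈ -2961.9 + 0.059073*I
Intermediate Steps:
J(p) = 8 - √(-2 + p) (J(p) = 8 - √(p - 2) = 8 - √(-2 + p))
B = 1/14 (B = 2/28 = 2*(1/28) = 1/14 ≈ 0.071429)
m(L, S) = 1/(113/14 - √(-2 + S)) (m(L, S) = 1/(1/14 + (8 - √(-2 + S))) = 1/(113/14 - √(-2 + S)))
(m(12, -33) - 3210) + (F - 231) = (-14/(-113 + 14*√(-2 - 33)) - 3210) + (479 - 231) = (-14/(-113 + 14*√(-35)) - 3210) + 248 = (-14/(-113 + 14*(I*√35)) - 3210) + 248 = (-14/(-113 + 14*I*√35) - 3210) + 248 = (-3210 - 14/(-113 + 14*I*√35)) + 248 = -2962 - 14/(-113 + 14*I*√35)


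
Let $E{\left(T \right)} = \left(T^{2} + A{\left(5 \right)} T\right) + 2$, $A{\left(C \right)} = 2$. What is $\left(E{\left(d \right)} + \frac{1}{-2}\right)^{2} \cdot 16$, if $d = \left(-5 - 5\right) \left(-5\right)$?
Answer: $108284836$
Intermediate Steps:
$d = 50$ ($d = \left(-10\right) \left(-5\right) = 50$)
$E{\left(T \right)} = 2 + T^{2} + 2 T$ ($E{\left(T \right)} = \left(T^{2} + 2 T\right) + 2 = 2 + T^{2} + 2 T$)
$\left(E{\left(d \right)} + \frac{1}{-2}\right)^{2} \cdot 16 = \left(\left(2 + 50^{2} + 2 \cdot 50\right) + \frac{1}{-2}\right)^{2} \cdot 16 = \left(\left(2 + 2500 + 100\right) - \frac{1}{2}\right)^{2} \cdot 16 = \left(2602 - \frac{1}{2}\right)^{2} \cdot 16 = \left(\frac{5203}{2}\right)^{2} \cdot 16 = \frac{27071209}{4} \cdot 16 = 108284836$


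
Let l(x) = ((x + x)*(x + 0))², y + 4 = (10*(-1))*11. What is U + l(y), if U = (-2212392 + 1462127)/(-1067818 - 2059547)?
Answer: 422559591412325/625473 ≈ 6.7558e+8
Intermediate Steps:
y = -114 (y = -4 + (10*(-1))*11 = -4 - 10*11 = -4 - 110 = -114)
U = 150053/625473 (U = -750265/(-3127365) = -750265*(-1/3127365) = 150053/625473 ≈ 0.23990)
l(x) = 4*x⁴ (l(x) = ((2*x)*x)² = (2*x²)² = 4*x⁴)
U + l(y) = 150053/625473 + 4*(-114)⁴ = 150053/625473 + 4*168896016 = 150053/625473 + 675584064 = 422559591412325/625473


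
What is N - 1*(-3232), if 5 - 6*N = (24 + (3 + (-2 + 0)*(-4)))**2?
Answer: 9086/3 ≈ 3028.7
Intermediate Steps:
N = -610/3 (N = 5/6 - (24 + (3 + (-2 + 0)*(-4)))**2/6 = 5/6 - (24 + (3 - 2*(-4)))**2/6 = 5/6 - (24 + (3 + 8))**2/6 = 5/6 - (24 + 11)**2/6 = 5/6 - 1/6*35**2 = 5/6 - 1/6*1225 = 5/6 - 1225/6 = -610/3 ≈ -203.33)
N - 1*(-3232) = -610/3 - 1*(-3232) = -610/3 + 3232 = 9086/3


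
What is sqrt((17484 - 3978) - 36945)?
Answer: I*sqrt(23439) ≈ 153.1*I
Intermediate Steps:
sqrt((17484 - 3978) - 36945) = sqrt(13506 - 36945) = sqrt(-23439) = I*sqrt(23439)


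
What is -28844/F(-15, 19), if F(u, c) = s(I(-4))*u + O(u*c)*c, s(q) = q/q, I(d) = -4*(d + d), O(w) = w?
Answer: 14422/2715 ≈ 5.3120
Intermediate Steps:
I(d) = -8*d
s(q) = 1
F(u, c) = u + u*c**2 (F(u, c) = 1*u + (u*c)*c = u + (c*u)*c = u + u*c**2)
-28844/F(-15, 19) = -28844*(-1/(15*(1 + 19**2))) = -28844*(-1/(15*(1 + 361))) = -28844/((-15*362)) = -28844/(-5430) = -28844*(-1/5430) = 14422/2715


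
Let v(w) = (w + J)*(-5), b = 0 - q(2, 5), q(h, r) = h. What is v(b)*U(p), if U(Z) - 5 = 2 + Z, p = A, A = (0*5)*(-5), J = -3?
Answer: 175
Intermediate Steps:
b = -2 (b = 0 - 1*2 = 0 - 2 = -2)
v(w) = 15 - 5*w (v(w) = (w - 3)*(-5) = (-3 + w)*(-5) = 15 - 5*w)
A = 0 (A = 0*(-5) = 0)
p = 0
U(Z) = 7 + Z (U(Z) = 5 + (2 + Z) = 7 + Z)
v(b)*U(p) = (15 - 5*(-2))*(7 + 0) = (15 + 10)*7 = 25*7 = 175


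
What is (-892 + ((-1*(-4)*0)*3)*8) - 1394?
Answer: -2286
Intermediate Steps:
(-892 + ((-1*(-4)*0)*3)*8) - 1394 = (-892 + ((4*0)*3)*8) - 1394 = (-892 + (0*3)*8) - 1394 = (-892 + 0*8) - 1394 = (-892 + 0) - 1394 = -892 - 1394 = -2286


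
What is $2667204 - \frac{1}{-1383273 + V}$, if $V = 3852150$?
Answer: $\frac{6584998609907}{2468877} \approx 2.6672 \cdot 10^{6}$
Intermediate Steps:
$2667204 - \frac{1}{-1383273 + V} = 2667204 - \frac{1}{-1383273 + 3852150} = 2667204 - \frac{1}{2468877} = \frac{6584998609907}{2468877}$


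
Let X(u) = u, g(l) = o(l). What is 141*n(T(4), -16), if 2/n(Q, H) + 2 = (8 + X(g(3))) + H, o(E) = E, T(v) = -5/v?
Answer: -282/7 ≈ -40.286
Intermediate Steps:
g(l) = l
n(Q, H) = 2/(9 + H) (n(Q, H) = 2/(-2 + ((8 + 3) + H)) = 2/(-2 + (11 + H)) = 2/(9 + H))
141*n(T(4), -16) = 141*(2/(9 - 16)) = 141*(2/(-7)) = 141*(2*(-1/7)) = 141*(-2/7) = -282/7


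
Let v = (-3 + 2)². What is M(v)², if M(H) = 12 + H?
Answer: 169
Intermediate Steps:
v = 1 (v = (-1)² = 1)
M(v)² = (12 + 1)² = 13² = 169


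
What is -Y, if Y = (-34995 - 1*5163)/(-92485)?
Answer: -40158/92485 ≈ -0.43421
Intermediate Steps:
Y = 40158/92485 (Y = (-34995 - 5163)*(-1/92485) = -40158*(-1/92485) = 40158/92485 ≈ 0.43421)
-Y = -1*40158/92485 = -40158/92485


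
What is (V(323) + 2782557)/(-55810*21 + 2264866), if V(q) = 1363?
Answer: 347990/136607 ≈ 2.5474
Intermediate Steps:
(V(323) + 2782557)/(-55810*21 + 2264866) = (1363 + 2782557)/(-55810*21 + 2264866) = 2783920/(-1172010 + 2264866) = 2783920/1092856 = 2783920*(1/1092856) = 347990/136607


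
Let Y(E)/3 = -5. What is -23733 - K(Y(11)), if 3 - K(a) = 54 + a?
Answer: -23697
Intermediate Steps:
Y(E) = -15 (Y(E) = 3*(-5) = -15)
K(a) = -51 - a (K(a) = 3 - (54 + a) = 3 + (-54 - a) = -51 - a)
-23733 - K(Y(11)) = -23733 - (-51 - 1*(-15)) = -23733 - (-51 + 15) = -23733 - 1*(-36) = -23733 + 36 = -23697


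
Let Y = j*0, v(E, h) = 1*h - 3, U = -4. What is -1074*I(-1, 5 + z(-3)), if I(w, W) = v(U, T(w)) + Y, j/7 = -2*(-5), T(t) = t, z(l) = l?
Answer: 4296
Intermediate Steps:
v(E, h) = -3 + h (v(E, h) = h - 3 = -3 + h)
j = 70 (j = 7*(-2*(-5)) = 7*10 = 70)
Y = 0 (Y = 70*0 = 0)
I(w, W) = -3 + w (I(w, W) = (-3 + w) + 0 = -3 + w)
-1074*I(-1, 5 + z(-3)) = -1074*(-3 - 1) = -1074*(-4) = 4296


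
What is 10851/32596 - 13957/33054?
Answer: -48136709/538714092 ≈ -0.089355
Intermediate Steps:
10851/32596 - 13957/33054 = -48136709/538714092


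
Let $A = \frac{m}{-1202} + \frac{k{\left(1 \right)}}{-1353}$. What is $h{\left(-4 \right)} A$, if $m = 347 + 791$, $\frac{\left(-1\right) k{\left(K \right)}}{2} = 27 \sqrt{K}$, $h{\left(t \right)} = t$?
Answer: $\frac{983204}{271051} \approx 3.6274$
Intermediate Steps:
$k{\left(K \right)} = - 54 \sqrt{K}$ ($k{\left(K \right)} = - 2 \cdot 27 \sqrt{K} = - 54 \sqrt{K}$)
$m = 1138$
$A = - \frac{245801}{271051}$ ($A = \frac{1138}{-1202} + \frac{\left(-54\right) \sqrt{1}}{-1353} = 1138 \left(- \frac{1}{1202}\right) + \left(-54\right) 1 \left(- \frac{1}{1353}\right) = - \frac{569}{601} - - \frac{18}{451} = - \frac{569}{601} + \frac{18}{451} = - \frac{245801}{271051} \approx -0.90684$)
$h{\left(-4 \right)} A = \left(-4\right) \left(- \frac{245801}{271051}\right) = \frac{983204}{271051}$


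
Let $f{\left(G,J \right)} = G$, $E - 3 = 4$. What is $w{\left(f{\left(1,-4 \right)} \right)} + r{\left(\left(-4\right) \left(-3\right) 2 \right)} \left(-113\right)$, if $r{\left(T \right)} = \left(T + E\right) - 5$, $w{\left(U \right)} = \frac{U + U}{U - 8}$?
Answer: $- \frac{20568}{7} \approx -2938.3$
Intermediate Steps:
$E = 7$ ($E = 3 + 4 = 7$)
$w{\left(U \right)} = \frac{2 U}{-8 + U}$
$r{\left(T \right)} = 2 + T$ ($r{\left(T \right)} = \left(T + 7\right) - 5 = \left(7 + T\right) - 5 = 2 + T$)
$w{\left(f{\left(1,-4 \right)} \right)} + r{\left(\left(-4\right) \left(-3\right) 2 \right)} \left(-113\right) = 2 \cdot 1 \frac{1}{-8 + 1} + \left(2 + \left(-4\right) \left(-3\right) 2\right) \left(-113\right) = 2 \cdot 1 \frac{1}{-7} + \left(2 + 12 \cdot 2\right) \left(-113\right) = 2 \cdot 1 \left(- \frac{1}{7}\right) + \left(2 + 24\right) \left(-113\right) = - \frac{2}{7} + 26 \left(-113\right) = - \frac{2}{7} - 2938 = - \frac{20568}{7}$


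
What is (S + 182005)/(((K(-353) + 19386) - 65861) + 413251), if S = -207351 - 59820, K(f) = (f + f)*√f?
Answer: -7809211204/33675145521 - 15031799*I*√353/33675145521 ≈ -0.2319 - 0.0083867*I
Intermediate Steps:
K(f) = 2*f^(3/2) (K(f) = (2*f)*√f = 2*f^(3/2))
S = -267171
(S + 182005)/(((K(-353) + 19386) - 65861) + 413251) = (-267171 + 182005)/(((2*(-353)^(3/2) + 19386) - 65861) + 413251) = -85166/(((2*(-353*I*√353) + 19386) - 65861) + 413251) = -85166/(((-706*I*√353 + 19386) - 65861) + 413251) = -85166/(((19386 - 706*I*√353) - 65861) + 413251) = -85166/((-46475 - 706*I*√353) + 413251) = -85166/(366776 - 706*I*√353)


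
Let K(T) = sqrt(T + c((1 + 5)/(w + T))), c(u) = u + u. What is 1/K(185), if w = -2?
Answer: sqrt(688629)/11289 ≈ 0.073508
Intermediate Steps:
c(u) = 2*u
K(T) = sqrt(T + 12/(-2 + T)) (K(T) = sqrt(T + 2*((1 + 5)/(-2 + T))) = sqrt(T + 2*(6/(-2 + T))) = sqrt(T + 12/(-2 + T)))
1/K(185) = 1/(sqrt((12 + 185*(-2 + 185))/(-2 + 185))) = 1/(sqrt((12 + 185*183)/183)) = 1/(sqrt((12 + 33855)/183)) = 1/(sqrt((1/183)*33867)) = 1/(sqrt(11289/61)) = 1/(sqrt(688629)/61) = sqrt(688629)/11289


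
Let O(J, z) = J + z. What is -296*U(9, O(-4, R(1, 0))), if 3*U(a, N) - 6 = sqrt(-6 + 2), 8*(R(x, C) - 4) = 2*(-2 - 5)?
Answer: -592 - 592*I/3 ≈ -592.0 - 197.33*I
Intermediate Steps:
R(x, C) = 9/4 (R(x, C) = 4 + (2*(-2 - 5))/8 = 4 + (2*(-7))/8 = 4 + (1/8)*(-14) = 4 - 7/4 = 9/4)
U(a, N) = 2 + 2*I/3 (U(a, N) = 2 + sqrt(-6 + 2)/3 = 2 + sqrt(-4)/3 = 2 + (2*I)/3 = 2 + 2*I/3)
-296*U(9, O(-4, R(1, 0))) = -296*(2 + 2*I/3) = -592 - 592*I/3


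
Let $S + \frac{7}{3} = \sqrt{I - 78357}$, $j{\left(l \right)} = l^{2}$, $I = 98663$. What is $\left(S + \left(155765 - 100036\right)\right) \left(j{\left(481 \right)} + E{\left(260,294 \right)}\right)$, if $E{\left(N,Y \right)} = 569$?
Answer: $12924685800 + 231930 \sqrt{20306} \approx 1.2958 \cdot 10^{10}$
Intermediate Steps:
$S = - \frac{7}{3} + \sqrt{20306}$ ($S = - \frac{7}{3} + \sqrt{98663 - 78357} = - \frac{7}{3} + \sqrt{20306} \approx 140.17$)
$\left(S + \left(155765 - 100036\right)\right) \left(j{\left(481 \right)} + E{\left(260,294 \right)}\right) = \left(\left(- \frac{7}{3} + \sqrt{20306}\right) + \left(155765 - 100036\right)\right) \left(481^{2} + 569\right) = \left(\left(- \frac{7}{3} + \sqrt{20306}\right) + \left(155765 - 100036\right)\right) \left(231361 + 569\right) = \left(\left(- \frac{7}{3} + \sqrt{20306}\right) + 55729\right) 231930 = \left(\frac{167180}{3} + \sqrt{20306}\right) 231930 = 12924685800 + 231930 \sqrt{20306}$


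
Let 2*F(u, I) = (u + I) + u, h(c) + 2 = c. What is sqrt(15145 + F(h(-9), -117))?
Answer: sqrt(60302)/2 ≈ 122.78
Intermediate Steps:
h(c) = -2 + c
F(u, I) = u + I/2 (F(u, I) = ((u + I) + u)/2 = ((I + u) + u)/2 = (I + 2*u)/2 = u + I/2)
sqrt(15145 + F(h(-9), -117)) = sqrt(15145 + ((-2 - 9) + (1/2)*(-117))) = sqrt(15145 + (-11 - 117/2)) = sqrt(15145 - 139/2) = sqrt(30151/2) = sqrt(60302)/2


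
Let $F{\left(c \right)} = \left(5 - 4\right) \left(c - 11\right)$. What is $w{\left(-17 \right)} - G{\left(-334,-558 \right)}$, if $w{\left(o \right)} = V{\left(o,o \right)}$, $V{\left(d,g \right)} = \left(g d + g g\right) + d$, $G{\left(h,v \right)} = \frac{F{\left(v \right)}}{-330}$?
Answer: $\frac{184561}{330} \approx 559.28$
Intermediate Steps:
$F{\left(c \right)} = -11 + c$ ($F{\left(c \right)} = 1 \left(-11 + c\right) = -11 + c$)
$G{\left(h,v \right)} = \frac{1}{30} - \frac{v}{330}$ ($G{\left(h,v \right)} = \frac{-11 + v}{-330} = \left(-11 + v\right) \left(- \frac{1}{330}\right) = \frac{1}{30} - \frac{v}{330}$)
$V{\left(d,g \right)} = d + g^{2} + d g$ ($V{\left(d,g \right)} = \left(d g + g^{2}\right) + d = \left(g^{2} + d g\right) + d = d + g^{2} + d g$)
$w{\left(o \right)} = o + 2 o^{2}$ ($w{\left(o \right)} = o + o^{2} + o o = o + o^{2} + o^{2} = o + 2 o^{2}$)
$w{\left(-17 \right)} - G{\left(-334,-558 \right)} = - 17 \left(1 + 2 \left(-17\right)\right) - \left(\frac{1}{30} - - \frac{93}{55}\right) = - 17 \left(1 - 34\right) - \left(\frac{1}{30} + \frac{93}{55}\right) = \left(-17\right) \left(-33\right) - \frac{569}{330} = 561 - \frac{569}{330} = \frac{184561}{330}$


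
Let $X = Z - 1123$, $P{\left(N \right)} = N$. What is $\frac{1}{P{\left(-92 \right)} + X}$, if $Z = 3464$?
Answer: $\frac{1}{2249} \approx 0.00044464$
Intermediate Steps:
$X = 2341$ ($X = 3464 - 1123 = 2341$)
$\frac{1}{P{\left(-92 \right)} + X} = \frac{1}{-92 + 2341} = \frac{1}{2249}$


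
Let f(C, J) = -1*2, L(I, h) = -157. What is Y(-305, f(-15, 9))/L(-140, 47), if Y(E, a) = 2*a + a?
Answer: 6/157 ≈ 0.038217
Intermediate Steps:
f(C, J) = -2
Y(E, a) = 3*a
Y(-305, f(-15, 9))/L(-140, 47) = (3*(-2))/(-157) = -6*(-1/157) = 6/157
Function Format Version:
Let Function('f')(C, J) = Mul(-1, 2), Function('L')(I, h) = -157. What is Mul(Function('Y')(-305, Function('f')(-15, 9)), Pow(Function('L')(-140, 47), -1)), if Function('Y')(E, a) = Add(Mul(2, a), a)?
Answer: Rational(6, 157) ≈ 0.038217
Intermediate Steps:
Function('f')(C, J) = -2
Function('Y')(E, a) = Mul(3, a)
Mul(Function('Y')(-305, Function('f')(-15, 9)), Pow(Function('L')(-140, 47), -1)) = Mul(Mul(3, -2), Pow(-157, -1)) = Mul(-6, Rational(-1, 157)) = Rational(6, 157)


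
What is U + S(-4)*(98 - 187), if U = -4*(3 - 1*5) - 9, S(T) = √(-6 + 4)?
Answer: -1 - 89*I*√2 ≈ -1.0 - 125.86*I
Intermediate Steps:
S(T) = I*√2 (S(T) = √(-2) = I*√2)
U = -1 (U = -4*(3 - 5) - 9 = -4*(-2) - 9 = 8 - 9 = -1)
U + S(-4)*(98 - 187) = -1 + (I*√2)*(98 - 187) = -1 + (I*√2)*(-89) = -1 - 89*I*√2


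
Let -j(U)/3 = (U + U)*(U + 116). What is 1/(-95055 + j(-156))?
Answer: -1/132495 ≈ -7.5475e-6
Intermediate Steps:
j(U) = -6*U*(116 + U) (j(U) = -3*(U + U)*(U + 116) = -3*2*U*(116 + U) = -6*U*(116 + U))
1/(-95055 + j(-156)) = 1/(-95055 - 6*(-156)*(116 - 156)) = 1/(-95055 - 6*(-156)*(-40)) = 1/(-95055 - 37440) = 1/(-132495) = -1/132495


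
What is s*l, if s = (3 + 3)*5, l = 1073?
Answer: 32190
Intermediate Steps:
s = 30 (s = 6*5 = 30)
s*l = 30*1073 = 32190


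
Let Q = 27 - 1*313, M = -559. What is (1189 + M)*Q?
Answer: -180180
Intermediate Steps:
Q = -286 (Q = 27 - 313 = -286)
(1189 + M)*Q = (1189 - 559)*(-286) = 630*(-286) = -180180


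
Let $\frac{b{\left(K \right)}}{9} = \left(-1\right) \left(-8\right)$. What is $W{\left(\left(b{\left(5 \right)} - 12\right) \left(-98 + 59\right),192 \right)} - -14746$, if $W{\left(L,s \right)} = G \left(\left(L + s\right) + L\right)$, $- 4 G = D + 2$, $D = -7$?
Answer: $9136$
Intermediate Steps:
$b{\left(K \right)} = 72$ ($b{\left(K \right)} = 9 \left(\left(-1\right) \left(-8\right)\right) = 9 \cdot 8 = 72$)
$G = \frac{5}{4}$ ($G = - \frac{-7 + 2}{4} = \left(- \frac{1}{4}\right) \left(-5\right) = \frac{5}{4} \approx 1.25$)
$W{\left(L,s \right)} = \frac{5 L}{2} + \frac{5 s}{4}$ ($W{\left(L,s \right)} = \frac{5 \left(\left(L + s\right) + L\right)}{4} = \frac{5 \left(s + 2 L\right)}{4} = \frac{5 L}{2} + \frac{5 s}{4}$)
$W{\left(\left(b{\left(5 \right)} - 12\right) \left(-98 + 59\right),192 \right)} - -14746 = \left(\frac{5 \left(72 - 12\right) \left(-98 + 59\right)}{2} + \frac{5}{4} \cdot 192\right) - -14746 = \left(\frac{5 \left(72 - 12\right) \left(-39\right)}{2} + 240\right) + 14746 = \left(\frac{5 \cdot 60 \left(-39\right)}{2} + 240\right) + 14746 = \left(\frac{5}{2} \left(-2340\right) + 240\right) + 14746 = \left(-5850 + 240\right) + 14746 = -5610 + 14746 = 9136$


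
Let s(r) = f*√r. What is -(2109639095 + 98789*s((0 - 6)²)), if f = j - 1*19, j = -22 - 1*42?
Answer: -2060442173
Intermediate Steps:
j = -64 (j = -22 - 42 = -64)
f = -83 (f = -64 - 1*19 = -64 - 19 = -83)
s(r) = -83*√r
-(2109639095 + 98789*s((0 - 6)²)) = -98789/(1/(21355 - 83*√((0 - 6)²))) = -98789/(1/(21355 - 83*√((-6)²))) = -98789/(1/(21355 - 83*√36)) = -98789/(1/(21355 - 83*6)) = -98789/(1/(21355 - 498)) = -98789/(1/20857) = -98789/1/20857 = -98789*20857 = -2060442173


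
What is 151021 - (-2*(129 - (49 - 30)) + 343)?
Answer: 150898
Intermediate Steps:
151021 - (-2*(129 - (49 - 30)) + 343) = 151021 - (-2*(129 - 1*19) + 343) = 151021 - (-2*(129 - 19) + 343) = 151021 - (-2*110 + 343) = 151021 - (-220 + 343) = 151021 - 1*123 = 151021 - 123 = 150898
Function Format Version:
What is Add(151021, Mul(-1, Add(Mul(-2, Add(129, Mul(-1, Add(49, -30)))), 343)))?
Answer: 150898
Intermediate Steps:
Add(151021, Mul(-1, Add(Mul(-2, Add(129, Mul(-1, Add(49, -30)))), 343))) = Add(151021, Mul(-1, Add(Mul(-2, Add(129, Mul(-1, 19))), 343))) = Add(151021, Mul(-1, Add(Mul(-2, Add(129, -19)), 343))) = Add(151021, Mul(-1, Add(Mul(-2, 110), 343))) = Add(151021, Mul(-1, Add(-220, 343))) = Add(151021, Mul(-1, 123)) = Add(151021, -123) = 150898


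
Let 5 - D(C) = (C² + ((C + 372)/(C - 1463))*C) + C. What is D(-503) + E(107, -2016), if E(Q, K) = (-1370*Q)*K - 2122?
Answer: 580502492115/1966 ≈ 2.9527e+8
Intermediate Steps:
E(Q, K) = -2122 - 1370*K*Q (E(Q, K) = -1370*K*Q - 2122 = -2122 - 1370*K*Q)
D(C) = 5 - C - C² - C*(372 + C)/(-1463 + C) (D(C) = 5 - ((C² + ((C + 372)/(C - 1463))*C) + C) = 5 - ((C² + ((372 + C)/(-1463 + C))*C) + C) = 5 - ((C² + C*(372 + C)/(-1463 + C)) + C) = 5 - (C + C² + C*(372 + C)/(-1463 + C)) = 5 + (-C - C² - C*(372 + C)/(-1463 + C)) = 5 - C - C² - C*(372 + C)/(-1463 + C))
D(-503) + E(107, -2016) = (-7315 - 1*(-503)³ + 1096*(-503) + 1461*(-503)²)/(-1463 - 503) + (-2122 - 1370*(-2016)*107) = (-7315 - 1*(-127263527) - 551288 + 1461*253009)/(-1966) + (-2122 + 295525440) = -(-7315 + 127263527 - 551288 + 369646149)/1966 + 295523318 = -1/1966*496351073 + 295523318 = -496351073/1966 + 295523318 = 580502492115/1966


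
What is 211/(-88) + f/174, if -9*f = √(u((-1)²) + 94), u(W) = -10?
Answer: -211/88 - √21/783 ≈ -2.4036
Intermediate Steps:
f = -2*√21/9 (f = -√(-10 + 94)/9 = -2*√21/9 ≈ -1.0184)
211/(-88) + f/174 = 211/(-88) - 2*√21/9/174 = 211*(-1/88) - 2*√21/9*(1/174) = -211/88 - √21/783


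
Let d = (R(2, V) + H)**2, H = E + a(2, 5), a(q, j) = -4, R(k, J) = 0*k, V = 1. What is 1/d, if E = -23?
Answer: 1/729 ≈ 0.0013717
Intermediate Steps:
R(k, J) = 0
H = -27 (H = -23 - 4 = -27)
d = 729 (d = (0 - 27)**2 = (-27)**2 = 729)
1/d = 1/729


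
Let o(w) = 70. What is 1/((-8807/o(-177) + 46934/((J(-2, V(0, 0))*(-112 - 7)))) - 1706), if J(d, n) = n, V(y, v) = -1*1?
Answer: -1190/1710519 ≈ -0.00069570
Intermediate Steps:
V(y, v) = -1
1/((-8807/o(-177) + 46934/((J(-2, V(0, 0))*(-112 - 7)))) - 1706) = 1/((-8807/70 + 46934/((-(-112 - 7)))) - 1706) = 1/((-8807*1/70 + 46934/((-1*(-119)))) - 1706) = 1/((-8807/70 + 46934/119) - 1706) = 1/(319621/1190 - 1706) = 1/(-1710519/1190) = -1190/1710519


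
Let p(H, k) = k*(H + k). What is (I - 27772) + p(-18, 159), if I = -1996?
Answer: -7349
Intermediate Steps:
(I - 27772) + p(-18, 159) = (-1996 - 27772) + 159*(-18 + 159) = -29768 + 159*141 = -29768 + 22419 = -7349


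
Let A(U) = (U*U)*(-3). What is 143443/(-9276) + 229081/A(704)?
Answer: -5983413695/383111168 ≈ -15.618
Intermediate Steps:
A(U) = -3*U**2 (A(U) = U**2*(-3) = -3*U**2)
143443/(-9276) + 229081/A(704) = 143443/(-9276) + 229081/((-3*704**2)) = 143443*(-1/9276) + 229081/((-3*495616)) = -143443/9276 + 229081/(-1486848) = -143443/9276 + 229081*(-1/1486848) = -143443/9276 - 229081/1486848 = -5983413695/383111168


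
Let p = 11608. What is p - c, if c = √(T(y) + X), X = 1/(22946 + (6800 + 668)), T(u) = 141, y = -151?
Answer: 11608 - 65*√30870210/30414 ≈ 11596.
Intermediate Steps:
X = 1/30414 (X = 1/(22946 + 7468) = 1/30414 ≈ 3.2880e-5)
c = 65*√30870210/30414 (c = √(141 + 1/30414) = √(4288375/30414) = 65*√30870210/30414 ≈ 11.874)
p - c = 11608 - 65*√30870210/30414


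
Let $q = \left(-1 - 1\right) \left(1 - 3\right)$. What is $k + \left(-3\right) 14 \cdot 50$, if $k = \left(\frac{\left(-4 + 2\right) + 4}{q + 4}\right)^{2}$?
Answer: $- \frac{33599}{16} \approx -2099.9$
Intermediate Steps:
$q = 4$ ($q = \left(-2\right) \left(-2\right) = 4$)
$k = \frac{1}{16}$ ($k = \left(\frac{\left(-4 + 2\right) + 4}{4 + 4}\right)^{2} = \left(\frac{-2 + 4}{8}\right)^{2} = \left(2 \cdot \frac{1}{8}\right)^{2} = \left(\frac{1}{4}\right)^{2} = \frac{1}{16} \approx 0.0625$)
$k + \left(-3\right) 14 \cdot 50 = \frac{1}{16} + \left(-3\right) 14 \cdot 50 = \frac{1}{16} - 2100 = - \frac{33599}{16}$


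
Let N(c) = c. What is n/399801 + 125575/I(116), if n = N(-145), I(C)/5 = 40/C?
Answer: 58237811977/799602 ≈ 72834.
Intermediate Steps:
I(C) = 200/C (I(C) = 5*(40/C) = 200/C)
n = -145
n/399801 + 125575/I(116) = -145/399801 + 125575/((200/116)) = -145*1/399801 + 125575/((200*(1/116))) = -145/399801 + 125575/(50/29) = -145/399801 + 125575*(29/50) = -145/399801 + 145667/2 = 58237811977/799602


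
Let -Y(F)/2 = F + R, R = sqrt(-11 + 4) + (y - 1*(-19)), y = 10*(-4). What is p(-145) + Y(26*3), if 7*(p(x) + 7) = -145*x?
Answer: 20178/7 - 2*I*sqrt(7) ≈ 2882.6 - 5.2915*I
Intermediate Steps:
y = -40
R = -21 + I*sqrt(7) (R = sqrt(-11 + 4) + (-40 - 1*(-19)) = sqrt(-7) + (-40 + 19) = I*sqrt(7) - 21 = -21 + I*sqrt(7) ≈ -21.0 + 2.6458*I)
p(x) = -7 - 145*x/7 (p(x) = -7 + (-145*x)/7 = -7 - 145*x/7)
Y(F) = 42 - 2*F - 2*I*sqrt(7) (Y(F) = -2*(F + (-21 + I*sqrt(7))) = -2*(-21 + F + I*sqrt(7)) = 42 - 2*F - 2*I*sqrt(7))
p(-145) + Y(26*3) = (-7 - 145/7*(-145)) + (42 - 52*3 - 2*I*sqrt(7)) = (-7 + 21025/7) + (42 - 2*78 - 2*I*sqrt(7)) = 20976/7 + (42 - 156 - 2*I*sqrt(7)) = 20976/7 + (-114 - 2*I*sqrt(7)) = 20178/7 - 2*I*sqrt(7)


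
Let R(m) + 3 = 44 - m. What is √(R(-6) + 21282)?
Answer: √21329 ≈ 146.04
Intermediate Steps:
R(m) = 41 - m (R(m) = -3 + (44 - m) = 41 - m)
√(R(-6) + 21282) = √((41 - 1*(-6)) + 21282) = √((41 + 6) + 21282) = √(47 + 21282) = √21329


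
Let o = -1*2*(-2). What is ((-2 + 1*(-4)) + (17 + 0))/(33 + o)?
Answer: 11/37 ≈ 0.29730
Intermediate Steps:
o = 4 (o = -2*(-2) = 4)
((-2 + 1*(-4)) + (17 + 0))/(33 + o) = ((-2 + 1*(-4)) + (17 + 0))/(33 + 4) = ((-2 - 4) + 17)/37 = (-6 + 17)*(1/37) = 11*(1/37) = 11/37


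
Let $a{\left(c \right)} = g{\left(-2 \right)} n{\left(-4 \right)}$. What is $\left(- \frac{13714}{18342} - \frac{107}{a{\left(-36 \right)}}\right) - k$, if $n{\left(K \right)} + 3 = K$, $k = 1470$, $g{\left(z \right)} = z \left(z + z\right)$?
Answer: $- \frac{754359415}{513576} \approx -1468.8$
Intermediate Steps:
$g{\left(z \right)} = 2 z^{2}$ ($g{\left(z \right)} = z 2 z = 2 z^{2}$)
$n{\left(K \right)} = -3 + K$
$a{\left(c \right)} = -56$ ($a{\left(c \right)} = 2 \left(-2\right)^{2} \left(-3 - 4\right) = 2 \cdot 4 \left(-7\right) = 8 \left(-7\right) = -56$)
$\left(- \frac{13714}{18342} - \frac{107}{a{\left(-36 \right)}}\right) - k = \left(- \frac{13714}{18342} - \frac{107}{-56}\right) - 1470 = \left(\left(-13714\right) \frac{1}{18342} - - \frac{107}{56}\right) - 1470 = \left(- \frac{6857}{9171} + \frac{107}{56}\right) - 1470 = \frac{597305}{513576} - 1470 = - \frac{754359415}{513576}$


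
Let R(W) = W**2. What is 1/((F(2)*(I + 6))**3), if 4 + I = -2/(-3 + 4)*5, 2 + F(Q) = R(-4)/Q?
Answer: -1/110592 ≈ -9.0422e-6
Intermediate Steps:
F(Q) = -2 + 16/Q (F(Q) = -2 + (-4)**2/Q = -2 + 16/Q)
I = -14 (I = -4 - 2/(-3 + 4)*5 = -4 - 2/1*5 = -4 - 2*1*5 = -4 - 2*5 = -4 - 10 = -14)
1/((F(2)*(I + 6))**3) = 1/(((-2 + 16/2)*(-14 + 6))**3) = 1/(((-2 + 16*(1/2))*(-8))**3) = 1/(((-2 + 8)*(-8))**3) = 1/((6*(-8))**3) = 1/((-48)**3) = 1/(-110592) = -1/110592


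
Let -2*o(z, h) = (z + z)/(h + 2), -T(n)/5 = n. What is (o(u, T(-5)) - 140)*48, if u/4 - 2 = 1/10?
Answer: -101024/15 ≈ -6734.9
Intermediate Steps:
T(n) = -5*n
u = 42/5 (u = 8 + 4*(1/10) = 8 + 2/5 = 42/5 ≈ 8.4000)
o(z, h) = -z/(2 + h) (o(z, h) = -(z + z)/(2*(h + 2)) = -2*z/(2*(2 + h)) = -z/(2 + h))
(o(u, T(-5)) - 140)*48 = (-1*42/5/(2 - 5*(-5)) - 140)*48 = (-1*42/5/(2 + 25) - 140)*48 = (-1*42/5/27 - 140)*48 = (-1*42/5*1/27 - 140)*48 = (-14/45 - 140)*48 = -6314/45*48 = -101024/15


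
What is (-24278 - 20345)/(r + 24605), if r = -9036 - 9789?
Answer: -44623/5780 ≈ -7.7202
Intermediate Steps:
r = -18825
(-24278 - 20345)/(r + 24605) = (-24278 - 20345)/(-18825 + 24605) = -44623/5780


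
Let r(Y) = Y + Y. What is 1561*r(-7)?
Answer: -21854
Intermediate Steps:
r(Y) = 2*Y
1561*r(-7) = 1561*(2*(-7)) = 1561*(-14) = -21854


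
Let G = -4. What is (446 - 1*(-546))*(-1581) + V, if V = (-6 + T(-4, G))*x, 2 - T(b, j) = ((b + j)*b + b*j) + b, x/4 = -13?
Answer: -1565856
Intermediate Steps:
x = -52 (x = 4*(-13) = -52)
T(b, j) = 2 - b - b*j - b*(b + j) (T(b, j) = 2 - (((b + j)*b + b*j) + b) = 2 - ((b*(b + j) + b*j) + b) = 2 - ((b*j + b*(b + j)) + b) = 2 - (b + b*j + b*(b + j)) = 2 + (-b - b*j - b*(b + j)) = 2 - b - b*j - b*(b + j))
V = 2496 (V = (-6 + (2 - 1*(-4) - 1*(-4)² - 2*(-4)*(-4)))*(-52) = (-6 + (2 + 4 - 1*16 - 32))*(-52) = (-6 + (2 + 4 - 16 - 32))*(-52) = (-6 - 42)*(-52) = -48*(-52) = 2496)
(446 - 1*(-546))*(-1581) + V = (446 - 1*(-546))*(-1581) + 2496 = (446 + 546)*(-1581) + 2496 = 992*(-1581) + 2496 = -1568352 + 2496 = -1565856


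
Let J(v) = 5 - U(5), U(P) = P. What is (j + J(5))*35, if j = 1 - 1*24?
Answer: -805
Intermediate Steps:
j = -23 (j = 1 - 24 = -23)
J(v) = 0 (J(v) = 5 - 1*5 = 5 - 5 = 0)
(j + J(5))*35 = (-23 + 0)*35 = -23*35 = -805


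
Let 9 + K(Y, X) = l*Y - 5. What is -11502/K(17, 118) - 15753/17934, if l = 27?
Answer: -71095651/2660210 ≈ -26.726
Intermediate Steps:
K(Y, X) = -14 + 27*Y (K(Y, X) = -9 + (27*Y - 5) = -9 + (-5 + 27*Y) = -14 + 27*Y)
-11502/K(17, 118) - 15753/17934 = -11502/(-14 + 27*17) - 15753/17934 = -11502/(-14 + 459) - 15753*1/17934 = -11502/445 - 5251/5978 = -71095651/2660210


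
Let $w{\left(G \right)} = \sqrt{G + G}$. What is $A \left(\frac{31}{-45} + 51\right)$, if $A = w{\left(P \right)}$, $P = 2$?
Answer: $\frac{4528}{45} \approx 100.62$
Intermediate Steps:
$w{\left(G \right)} = \sqrt{2} \sqrt{G}$ ($w{\left(G \right)} = \sqrt{2 G} = \sqrt{2} \sqrt{G}$)
$A = 2$ ($A = \sqrt{2} \sqrt{2} = 2$)
$A \left(\frac{31}{-45} + 51\right) = 2 \left(\frac{31}{-45} + 51\right) = 2 \left(31 \left(- \frac{1}{45}\right) + 51\right) = 2 \left(- \frac{31}{45} + 51\right) = 2 \cdot \frac{2264}{45} = \frac{4528}{45}$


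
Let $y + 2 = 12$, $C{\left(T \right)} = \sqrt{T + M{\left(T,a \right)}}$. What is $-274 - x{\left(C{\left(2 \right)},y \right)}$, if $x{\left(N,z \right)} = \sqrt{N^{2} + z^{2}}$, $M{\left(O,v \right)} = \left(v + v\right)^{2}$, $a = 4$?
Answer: $-274 - \sqrt{166} \approx -286.88$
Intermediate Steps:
$M{\left(O,v \right)} = 4 v^{2}$ ($M{\left(O,v \right)} = \left(2 v\right)^{2} = 4 v^{2}$)
$C{\left(T \right)} = \sqrt{64 + T}$ ($C{\left(T \right)} = \sqrt{T + 4 \cdot 4^{2}} = \sqrt{T + 4 \cdot 16} = \sqrt{T + 64} = \sqrt{64 + T}$)
$y = 10$ ($y = -2 + 12 = 10$)
$-274 - x{\left(C{\left(2 \right)},y \right)} = -274 - \sqrt{\left(\sqrt{64 + 2}\right)^{2} + 10^{2}} = -274 - \sqrt{\left(\sqrt{66}\right)^{2} + 100} = -274 - \sqrt{66 + 100} = -274 - \sqrt{166}$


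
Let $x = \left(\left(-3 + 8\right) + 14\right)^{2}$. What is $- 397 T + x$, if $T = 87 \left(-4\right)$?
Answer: $138517$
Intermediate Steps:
$T = -348$
$x = 361$ ($x = \left(5 + 14\right)^{2} = 19^{2} = 361$)
$- 397 T + x = \left(-397\right) \left(-348\right) + 361 = 138156 + 361 = 138517$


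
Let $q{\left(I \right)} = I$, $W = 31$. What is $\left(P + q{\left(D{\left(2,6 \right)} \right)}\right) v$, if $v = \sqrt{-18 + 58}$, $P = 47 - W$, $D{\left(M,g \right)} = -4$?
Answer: $24 \sqrt{10} \approx 75.895$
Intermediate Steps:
$P = 16$ ($P = 47 - 31 = 16$)
$v = 2 \sqrt{10}$ ($v = \sqrt{40} = 2 \sqrt{10} \approx 6.3246$)
$\left(P + q{\left(D{\left(2,6 \right)} \right)}\right) v = \left(16 - 4\right) 2 \sqrt{10} = 12 \cdot 2 \sqrt{10} = 24 \sqrt{10}$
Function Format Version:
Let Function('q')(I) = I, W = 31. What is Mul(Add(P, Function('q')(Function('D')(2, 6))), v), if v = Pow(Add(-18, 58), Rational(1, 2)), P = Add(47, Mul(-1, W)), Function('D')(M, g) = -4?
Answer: Mul(24, Pow(10, Rational(1, 2))) ≈ 75.895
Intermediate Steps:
P = 16 (P = Add(47, Mul(-1, 31)) = Add(47, -31) = 16)
v = Mul(2, Pow(10, Rational(1, 2))) (v = Pow(40, Rational(1, 2)) = Mul(2, Pow(10, Rational(1, 2))) ≈ 6.3246)
Mul(Add(P, Function('q')(Function('D')(2, 6))), v) = Mul(Add(16, -4), Mul(2, Pow(10, Rational(1, 2)))) = Mul(12, Mul(2, Pow(10, Rational(1, 2)))) = Mul(24, Pow(10, Rational(1, 2)))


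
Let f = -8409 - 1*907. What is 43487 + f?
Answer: 34171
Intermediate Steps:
f = -9316 (f = -8409 - 907 = -9316)
43487 + f = 43487 - 9316 = 34171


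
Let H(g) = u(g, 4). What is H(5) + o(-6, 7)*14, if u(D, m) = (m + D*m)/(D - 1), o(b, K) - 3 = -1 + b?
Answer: -50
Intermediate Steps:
o(b, K) = 2 + b (o(b, K) = 3 + (-1 + b) = 2 + b)
u(D, m) = (m + D*m)/(-1 + D)
H(g) = 4*(1 + g)/(-1 + g)
H(5) + o(-6, 7)*14 = 4*(1 + 5)/(-1 + 5) + (2 - 6)*14 = 4*6/4 - 4*14 = 4*(¼)*6 - 56 = 6 - 56 = -50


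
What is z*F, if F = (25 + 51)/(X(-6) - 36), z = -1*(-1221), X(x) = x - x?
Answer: -7733/3 ≈ -2577.7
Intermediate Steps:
X(x) = 0
z = 1221
F = -19/9 (F = (25 + 51)/(0 - 36) = 76/(-36) = 76*(-1/36) = -19/9 ≈ -2.1111)
z*F = 1221*(-19/9) = -7733/3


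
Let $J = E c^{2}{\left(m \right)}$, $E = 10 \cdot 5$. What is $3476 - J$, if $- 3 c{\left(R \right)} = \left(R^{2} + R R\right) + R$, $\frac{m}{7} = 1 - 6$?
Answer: $-32397774$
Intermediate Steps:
$E = 50$
$m = -35$ ($m = 7 \left(1 - 6\right) = 7 \left(-5\right) = -35$)
$c{\left(R \right)} = - \frac{2 R^{2}}{3} - \frac{R}{3}$ ($c{\left(R \right)} = - \frac{\left(R^{2} + R R\right) + R}{3} = - \frac{\left(R^{2} + R^{2}\right) + R}{3} = - \frac{2 R^{2} + R}{3} = - \frac{R + 2 R^{2}}{3} = - \frac{2 R^{2}}{3} - \frac{R}{3}$)
$J = 32401250$ ($J = 50 \left(\left(- \frac{1}{3}\right) \left(-35\right) \left(1 + 2 \left(-35\right)\right)\right)^{2} = 50 \left(\left(- \frac{1}{3}\right) \left(-35\right) \left(1 - 70\right)\right)^{2} = 50 \left(\left(- \frac{1}{3}\right) \left(-35\right) \left(-69\right)\right)^{2} = 50 \left(-805\right)^{2} = 50 \cdot 648025 = 32401250$)
$3476 - J = 3476 - 32401250 = -32397774$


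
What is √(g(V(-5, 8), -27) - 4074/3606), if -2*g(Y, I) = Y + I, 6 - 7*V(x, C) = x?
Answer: 4*√12814522/4207 ≈ 3.4036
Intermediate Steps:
V(x, C) = 6/7 - x/7
g(Y, I) = -I/2 - Y/2 (g(Y, I) = -(Y + I)/2 = -(I + Y)/2 = -I/2 - Y/2)
√(g(V(-5, 8), -27) - 4074/3606) = √((-½*(-27) - (6/7 - ⅐*(-5))/2) - 4074/3606) = √((27/2 - (6/7 + 5/7)/2) - 4074*1/3606) = √((27/2 - ½*11/7) - 679/601) = √((27/2 - 11/14) - 679/601) = √(89/7 - 679/601) = √(48736/4207) = 4*√12814522/4207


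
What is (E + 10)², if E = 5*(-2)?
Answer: 0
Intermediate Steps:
E = -10
(E + 10)² = (-10 + 10)² = 0² = 0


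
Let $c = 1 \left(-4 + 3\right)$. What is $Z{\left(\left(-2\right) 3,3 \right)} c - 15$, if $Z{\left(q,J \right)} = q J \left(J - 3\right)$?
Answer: $-15$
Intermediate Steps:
$c = -1$ ($c = 1 \left(-1\right) = -1$)
$Z{\left(q,J \right)} = J q \left(-3 + J\right)$
$Z{\left(\left(-2\right) 3,3 \right)} c - 15 = 3 \left(\left(-2\right) 3\right) \left(-3 + 3\right) \left(-1\right) - 15 = 3 \left(-6\right) 0 \left(-1\right) - 15 = 0 \left(-1\right) - 15 = 0 - 15 = -15$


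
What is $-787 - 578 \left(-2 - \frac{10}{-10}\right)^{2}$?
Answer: $-1365$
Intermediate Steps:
$-787 - 578 \left(-2 - \frac{10}{-10}\right)^{2} = -787 - 578 \left(-2 - -1\right)^{2} = -787 - 578 \left(-2 + 1\right)^{2} = -787 - 578 \left(-1\right)^{2} = -787 - 578 = -1365$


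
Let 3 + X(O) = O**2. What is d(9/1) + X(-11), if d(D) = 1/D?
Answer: 1063/9 ≈ 118.11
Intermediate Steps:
X(O) = -3 + O**2
d(9/1) + X(-11) = 1/(9/1) + (-3 + (-11)**2) = 1/(9*1) + (-3 + 121) = 1/9 + 118 = 1063/9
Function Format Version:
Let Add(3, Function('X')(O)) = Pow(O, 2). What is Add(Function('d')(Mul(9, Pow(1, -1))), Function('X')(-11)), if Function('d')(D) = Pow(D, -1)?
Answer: Rational(1063, 9) ≈ 118.11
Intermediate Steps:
Function('X')(O) = Add(-3, Pow(O, 2))
Add(Function('d')(Mul(9, Pow(1, -1))), Function('X')(-11)) = Add(Pow(Mul(9, Pow(1, -1)), -1), Add(-3, Pow(-11, 2))) = Add(Pow(Mul(9, 1), -1), Add(-3, 121)) = Add(Pow(9, -1), 118) = Add(Rational(1, 9), 118) = Rational(1063, 9)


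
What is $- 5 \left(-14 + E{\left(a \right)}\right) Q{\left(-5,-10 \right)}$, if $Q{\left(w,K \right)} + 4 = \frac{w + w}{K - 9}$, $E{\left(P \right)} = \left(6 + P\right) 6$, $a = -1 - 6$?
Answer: $- \frac{6600}{19} \approx -347.37$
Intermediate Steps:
$a = -7$ ($a = -1 - 6 = -7$)
$E{\left(P \right)} = 36 + 6 P$
$Q{\left(w,K \right)} = -4 + \frac{2 w}{-9 + K}$ ($Q{\left(w,K \right)} = -4 + \frac{w + w}{K - 9} = -4 + \frac{2 w}{-9 + K}$)
$- 5 \left(-14 + E{\left(a \right)}\right) Q{\left(-5,-10 \right)} = - 5 \left(-14 + \left(36 + 6 \left(-7\right)\right)\right) \frac{2 \left(18 - 5 - -20\right)}{-9 - 10} = - 5 \left(-14 + \left(36 - 42\right)\right) \frac{2 \left(18 - 5 + 20\right)}{-19} = - 5 \left(-14 - 6\right) 2 \left(- \frac{1}{19}\right) 33 = \left(-5\right) \left(-20\right) \left(- \frac{66}{19}\right) = 100 \left(- \frac{66}{19}\right) = - \frac{6600}{19}$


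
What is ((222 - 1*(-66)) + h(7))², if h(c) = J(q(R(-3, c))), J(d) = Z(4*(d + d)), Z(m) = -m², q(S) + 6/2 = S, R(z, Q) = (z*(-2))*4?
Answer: 780420096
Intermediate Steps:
R(z, Q) = -8*z (R(z, Q) = -2*z*4 = -8*z)
q(S) = -3 + S
J(d) = -64*d² (J(d) = -(4*(d + d))² = -(4*(2*d))² = -(8*d)² = -64*d²)
h(c) = -28224 (h(c) = -64*(-3 - 8*(-3))² = -64*(-3 + 24)² = -64*21² = -64*441 = -28224)
((222 - 1*(-66)) + h(7))² = ((222 - 1*(-66)) - 28224)² = ((222 + 66) - 28224)² = (288 - 28224)² = (-27936)² = 780420096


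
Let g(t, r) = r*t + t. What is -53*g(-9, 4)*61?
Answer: 145485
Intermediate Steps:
g(t, r) = t + r*t
-53*g(-9, 4)*61 = -(-477)*(1 + 4)*61 = -(-477)*5*61 = -53*(-45)*61 = 2385*61 = 145485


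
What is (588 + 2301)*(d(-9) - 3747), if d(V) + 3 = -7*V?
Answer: -10651743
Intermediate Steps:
d(V) = -3 - 7*V
(588 + 2301)*(d(-9) - 3747) = (588 + 2301)*((-3 - 7*(-9)) - 3747) = 2889*((-3 + 63) - 3747) = 2889*(60 - 3747) = 2889*(-3687) = -10651743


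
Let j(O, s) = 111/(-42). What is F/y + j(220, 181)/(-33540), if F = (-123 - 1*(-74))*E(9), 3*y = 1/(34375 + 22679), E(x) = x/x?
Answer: -3938170607243/469560 ≈ -8.3869e+6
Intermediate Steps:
E(x) = 1
y = 1/171162 (y = 1/(3*(34375 + 22679)) = (⅓)/57054 = (⅓)*(1/57054) = 1/171162 ≈ 5.8424e-6)
F = -49 (F = (-123 - 1*(-74))*1 = (-123 + 74)*1 = -49*1 = -49)
j(O, s) = -37/14 (j(O, s) = 111*(-1/42) = -37/14)
F/y + j(220, 181)/(-33540) = -49/1/171162 - 37/14/(-33540) = -49*171162 - 37/14*(-1/33540) = -8386938 + 37/469560 = -3938170607243/469560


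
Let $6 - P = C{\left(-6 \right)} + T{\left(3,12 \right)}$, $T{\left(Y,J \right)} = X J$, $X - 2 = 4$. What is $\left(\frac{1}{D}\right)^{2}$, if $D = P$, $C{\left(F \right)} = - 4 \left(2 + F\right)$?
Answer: $\frac{1}{6724} \approx 0.00014872$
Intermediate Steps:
$X = 6$ ($X = 2 + 4 = 6$)
$C{\left(F \right)} = -8 - 4 F$
$T{\left(Y,J \right)} = 6 J$
$P = -82$ ($P = 6 - \left(\left(-8 - -24\right) + 6 \cdot 12\right) = 6 - \left(\left(-8 + 24\right) + 72\right) = 6 - \left(16 + 72\right) = 6 - 88 = -82$)
$D = -82$
$\left(\frac{1}{D}\right)^{2} = \left(\frac{1}{-82}\right)^{2} = \left(- \frac{1}{82}\right)^{2} = \frac{1}{6724}$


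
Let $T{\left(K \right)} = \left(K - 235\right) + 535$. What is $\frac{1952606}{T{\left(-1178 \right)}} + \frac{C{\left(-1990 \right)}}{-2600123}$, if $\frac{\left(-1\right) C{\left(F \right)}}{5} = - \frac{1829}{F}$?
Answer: $- \frac{1010326137534131}{454298690806} \approx -2223.9$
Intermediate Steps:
$C{\left(F \right)} = \frac{9145}{F}$ ($C{\left(F \right)} = - 5 \left(- \frac{1829}{F}\right) = \frac{9145}{F}$)
$T{\left(K \right)} = 300 + K$ ($T{\left(K \right)} = \left(-235 + K\right) + 535 = 300 + K$)
$\frac{1952606}{T{\left(-1178 \right)}} + \frac{C{\left(-1990 \right)}}{-2600123} = \frac{1952606}{300 - 1178} + \frac{9145 \frac{1}{-1990}}{-2600123} = \frac{1952606}{-878} + 9145 \left(- \frac{1}{1990}\right) \left(- \frac{1}{2600123}\right) = 1952606 \left(- \frac{1}{878}\right) - - \frac{1829}{1034848954} = - \frac{976303}{439} + \frac{1829}{1034848954} = - \frac{1010326137534131}{454298690806}$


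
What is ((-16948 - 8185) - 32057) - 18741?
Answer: -75931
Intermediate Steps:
((-16948 - 8185) - 32057) - 18741 = (-25133 - 32057) - 18741 = -57190 - 18741 = -75931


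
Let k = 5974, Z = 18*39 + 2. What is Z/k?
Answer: 352/2987 ≈ 0.11784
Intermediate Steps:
Z = 704 (Z = 702 + 2 = 704)
Z/k = 704/5974 = 704*(1/5974) = 352/2987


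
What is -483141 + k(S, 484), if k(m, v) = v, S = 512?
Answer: -482657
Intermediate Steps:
-483141 + k(S, 484) = -483141 + 484 = -482657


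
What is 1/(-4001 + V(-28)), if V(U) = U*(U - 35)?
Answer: -1/2237 ≈ -0.00044703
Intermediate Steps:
V(U) = U*(-35 + U)
1/(-4001 + V(-28)) = 1/(-4001 - 28*(-35 - 28)) = 1/(-4001 - 28*(-63)) = 1/(-4001 + 1764) = 1/(-2237) = -1/2237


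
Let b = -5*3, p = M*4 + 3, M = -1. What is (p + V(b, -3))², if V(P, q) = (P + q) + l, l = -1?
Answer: 400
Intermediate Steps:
p = -1 (p = -1*4 + 3 = -4 + 3 = -1)
b = -15
V(P, q) = -1 + P + q (V(P, q) = (P + q) - 1 = -1 + P + q)
(p + V(b, -3))² = (-1 + (-1 - 15 - 3))² = (-1 - 19)² = (-20)² = 400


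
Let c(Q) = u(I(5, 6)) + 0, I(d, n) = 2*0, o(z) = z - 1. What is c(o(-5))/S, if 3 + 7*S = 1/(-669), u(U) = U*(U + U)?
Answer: 0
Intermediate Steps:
o(z) = -1 + z
I(d, n) = 0
u(U) = 2*U² (u(U) = U*(2*U) = 2*U²)
S = -2008/4683 (S = -3/7 + (⅐)/(-669) = -3/7 + (⅐)*(-1/669) = -3/7 - 1/4683 = -2008/4683 ≈ -0.42878)
c(Q) = 0 (c(Q) = 2*0² + 0 = 2*0 + 0 = 0 + 0 = 0)
c(o(-5))/S = 0/(-2008/4683) = 0*(-4683/2008) = 0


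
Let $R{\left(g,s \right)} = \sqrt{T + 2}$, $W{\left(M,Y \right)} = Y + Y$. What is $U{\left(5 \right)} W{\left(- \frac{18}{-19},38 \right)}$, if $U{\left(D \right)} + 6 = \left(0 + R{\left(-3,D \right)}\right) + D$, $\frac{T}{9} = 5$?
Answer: $-76 + 76 \sqrt{47} \approx 445.03$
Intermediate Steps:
$T = 45$ ($T = 9 \cdot 5 = 45$)
$W{\left(M,Y \right)} = 2 Y$
$R{\left(g,s \right)} = \sqrt{47}$ ($R{\left(g,s \right)} = \sqrt{45 + 2} = \sqrt{47}$)
$U{\left(D \right)} = -6 + D + \sqrt{47}$ ($U{\left(D \right)} = -6 + \left(\left(0 + \sqrt{47}\right) + D\right) = -6 + \left(\sqrt{47} + D\right) = -6 + \left(D + \sqrt{47}\right) = -6 + D + \sqrt{47}$)
$U{\left(5 \right)} W{\left(- \frac{18}{-19},38 \right)} = \left(-6 + 5 + \sqrt{47}\right) 2 \cdot 38 = \left(-1 + \sqrt{47}\right) 76 = -76 + 76 \sqrt{47}$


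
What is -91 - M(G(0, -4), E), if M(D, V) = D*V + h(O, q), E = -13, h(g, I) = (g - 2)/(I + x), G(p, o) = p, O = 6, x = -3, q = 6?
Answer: -277/3 ≈ -92.333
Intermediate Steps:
h(g, I) = (-2 + g)/(-3 + I) (h(g, I) = (g - 2)/(I - 3) = (-2 + g)/(-3 + I))
M(D, V) = 4/3 + D*V (M(D, V) = D*V + (-2 + 6)/(-3 + 6) = D*V + 4/3 = 4/3 + D*V)
-91 - M(G(0, -4), E) = -91 - (4/3 + 0*(-13)) = -91 - (4/3 + 0) = -91 - 1*4/3 = -91 - 4/3 = -277/3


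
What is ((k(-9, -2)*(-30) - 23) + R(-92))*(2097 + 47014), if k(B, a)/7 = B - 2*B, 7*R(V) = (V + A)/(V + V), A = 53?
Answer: -121004838455/1288 ≈ -9.3948e+7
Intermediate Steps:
R(V) = (53 + V)/(14*V) (R(V) = ((V + 53)/(V + V))/7 = ((53 + V)/((2*V)))/7 = ((53 + V)*(1/(2*V)))/7 = ((53 + V)/(2*V))/7 = (53 + V)/(14*V))
k(B, a) = -7*B (k(B, a) = 7*(B - 2*B) = 7*(-B) = -7*B)
((k(-9, -2)*(-30) - 23) + R(-92))*(2097 + 47014) = ((-7*(-9)*(-30) - 23) + (1/14)*(53 - 92)/(-92))*(2097 + 47014) = ((63*(-30) - 23) + (1/14)*(-1/92)*(-39))*49111 = ((-1890 - 23) + 39/1288)*49111 = (-1913 + 39/1288)*49111 = -2463905/1288*49111 = -121004838455/1288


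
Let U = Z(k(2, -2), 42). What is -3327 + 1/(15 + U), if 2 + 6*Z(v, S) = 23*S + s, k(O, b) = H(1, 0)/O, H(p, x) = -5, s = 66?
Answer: -1863117/560 ≈ -3327.0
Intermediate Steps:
k(O, b) = -5/O
Z(v, S) = 32/3 + 23*S/6 (Z(v, S) = -⅓ + (23*S + 66)/6 = -⅓ + (66 + 23*S)/6 = -⅓ + (11 + 23*S/6) = 32/3 + 23*S/6)
U = 515/3 (U = 32/3 + (23/6)*42 = 32/3 + 161 = 515/3 ≈ 171.67)
-3327 + 1/(15 + U) = -3327 + 1/(15 + 515/3) = -3327 + 1/(560/3) = -3327 + 3/560 = -1863117/560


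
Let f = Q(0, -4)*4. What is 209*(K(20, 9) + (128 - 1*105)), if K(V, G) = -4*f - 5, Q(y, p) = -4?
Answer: 17138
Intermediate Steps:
f = -16 (f = -4*4 = -16)
K(V, G) = 59 (K(V, G) = -4*(-16) - 5 = 64 - 5 = 59)
209*(K(20, 9) + (128 - 1*105)) = 209*(59 + (128 - 1*105)) = 209*(59 + (128 - 105)) = 209*(59 + 23) = 209*82 = 17138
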